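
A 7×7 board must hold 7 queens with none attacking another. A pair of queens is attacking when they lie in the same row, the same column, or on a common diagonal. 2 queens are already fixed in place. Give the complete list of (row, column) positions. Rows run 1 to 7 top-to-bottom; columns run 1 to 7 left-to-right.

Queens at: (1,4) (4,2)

Row 2: attacked by (1,4)→{3,4,5}; (4,2)→{2,4}. Safe: 1, 6, 7. Place at column 7.
Row 3: attacked by (1,4)→{2,4,6}; (2,7)→{6,7}; (4,2)→{1,2,3}. Safe: 5. Place at column 5.
Row 5: attacked by (1,4)→{4}; (2,7)→{4,7}; (3,5)→{3,5,7}; (4,2)→{1,2,3}. Safe: 6. Place at column 6.
Row 6: attacked by (1,4)→{4}; (2,7)→{3,7}; (3,5)→{2,5}; (4,2)→{2,4}; (5,6)→{5,6,7}. Safe: 1. Place at column 1.
Row 7: attacked by (1,4)→{4}; (2,7)→{2,7}; (3,5)→{1,5}; (4,2)→{2,5}; (5,6)→{4,6}; (6,1)→{1,2}. Safe: 3. Place at column 3.
Columns [4, 7, 5, 2, 6, 1, 3], r−c [-3, -5, -2, 2, -1, 5, 4], r+c [5, 9, 8, 6, 11, 7, 10] are all distinct, so no two queens attack.

(1,4) (2,7) (3,5) (4,2) (5,6) (6,1) (7,3)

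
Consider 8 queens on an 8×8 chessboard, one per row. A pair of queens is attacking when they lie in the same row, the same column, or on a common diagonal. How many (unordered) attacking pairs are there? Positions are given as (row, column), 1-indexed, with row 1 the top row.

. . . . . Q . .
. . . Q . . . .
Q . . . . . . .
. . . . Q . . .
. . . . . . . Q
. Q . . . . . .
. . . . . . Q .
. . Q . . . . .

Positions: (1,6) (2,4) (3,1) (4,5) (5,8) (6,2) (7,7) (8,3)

All columns are distinct and no two queens satisfy |Δrow| = |Δcol|, so no pair attacks.

0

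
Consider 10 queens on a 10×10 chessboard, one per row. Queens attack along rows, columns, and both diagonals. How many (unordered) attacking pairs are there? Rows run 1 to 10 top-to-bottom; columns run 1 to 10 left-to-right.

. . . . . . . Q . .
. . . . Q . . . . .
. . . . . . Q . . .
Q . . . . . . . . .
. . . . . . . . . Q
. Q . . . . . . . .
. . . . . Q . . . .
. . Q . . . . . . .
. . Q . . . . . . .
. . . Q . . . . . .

Same column: (8,3)–(9,3) (column 3).
Same diagonal: (9,3)–(10,4) (|9−10| = |3−4| = 1).
Total attacking pairs: 2.

2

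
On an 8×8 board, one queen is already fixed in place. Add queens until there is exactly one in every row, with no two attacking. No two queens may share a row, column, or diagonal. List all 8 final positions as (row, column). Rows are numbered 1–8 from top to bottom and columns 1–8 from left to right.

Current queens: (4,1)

Row 1: attacked by (4,1)→{1,4}. Safe: 2, 3, 5, 6, 7, 8. Place at column 7.
Row 2: attacked by (1,7)→{6,7,8}; (4,1)→{1,3}. Safe: 2, 4, 5. Place at column 2.
Row 3: attacked by (1,7)→{5,7}; (2,2)→{1,2,3}; (4,1)→{1,2}. Safe: 4, 6, 8. Place at column 4.
Row 5: attacked by (1,7)→{3,7}; (2,2)→{2,5}; (3,4)→{2,4,6}; (4,1)→{1,2}. Safe: 8. Place at column 8.
Row 6: attacked by (1,7)→{2,7}; (2,2)→{2,6}; (3,4)→{1,4,7}; (4,1)→{1,3}; (5,8)→{7,8}. Safe: 5. Place at column 5.
Row 7: attacked by (1,7)→{1,7}; (2,2)→{2,7}; (3,4)→{4,8}; (4,1)→{1,4}; (5,8)→{6,8}; (6,5)→{4,5,6}. Safe: 3. Place at column 3.
Row 8: attacked by (1,7)→{7}; (2,2)→{2,8}; (3,4)→{4}; (4,1)→{1,5}; (5,8)→{5,8}; (6,5)→{3,5,7}; (7,3)→{2,3,4}. Safe: 6. Place at column 6.
Columns [7, 2, 4, 1, 8, 5, 3, 6], r−c [-6, 0, -1, 3, -3, 1, 4, 2], r+c [8, 4, 7, 5, 13, 11, 10, 14] are all distinct, so no two queens attack.

(1,7) (2,2) (3,4) (4,1) (5,8) (6,5) (7,3) (8,6)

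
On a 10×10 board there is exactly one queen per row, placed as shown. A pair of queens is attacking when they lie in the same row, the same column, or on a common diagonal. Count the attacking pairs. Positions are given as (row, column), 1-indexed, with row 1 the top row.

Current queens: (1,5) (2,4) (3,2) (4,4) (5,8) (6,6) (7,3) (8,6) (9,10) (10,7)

4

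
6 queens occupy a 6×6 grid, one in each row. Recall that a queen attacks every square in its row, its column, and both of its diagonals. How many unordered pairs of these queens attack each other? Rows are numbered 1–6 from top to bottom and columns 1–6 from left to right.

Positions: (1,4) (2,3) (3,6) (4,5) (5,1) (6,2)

5

Same diagonal: (1,4)–(2,3) (|1−2| = |4−3| = 1); (1,4)–(3,6) (|1−3| = |4−6| = 2); (2,3)–(4,5) (|2−4| = |3−5| = 2); (3,6)–(4,5) (|3−4| = |6−5| = 1); (5,1)–(6,2) (|5−6| = |1−2| = 1).
Total attacking pairs: 5.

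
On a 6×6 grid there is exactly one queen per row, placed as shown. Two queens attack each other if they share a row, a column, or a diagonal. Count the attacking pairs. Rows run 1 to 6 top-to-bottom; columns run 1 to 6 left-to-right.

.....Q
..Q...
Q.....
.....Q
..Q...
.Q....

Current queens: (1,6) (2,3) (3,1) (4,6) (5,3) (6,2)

4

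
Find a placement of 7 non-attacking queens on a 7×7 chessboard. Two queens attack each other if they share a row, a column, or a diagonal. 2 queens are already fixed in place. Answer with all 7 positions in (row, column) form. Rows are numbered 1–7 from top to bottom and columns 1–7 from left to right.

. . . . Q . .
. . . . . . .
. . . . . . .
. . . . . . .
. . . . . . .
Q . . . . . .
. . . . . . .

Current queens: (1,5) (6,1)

Row 2: attacked by (1,5)→{4,5,6}; (6,1)→{1,5}. Safe: 2, 3, 7. Place at column 7.
Row 3: attacked by (1,5)→{3,5,7}; (2,7)→{6,7}; (6,1)→{1,4}. Safe: 2. Place at column 2.
Row 4: attacked by (1,5)→{2,5}; (2,7)→{5,7}; (3,2)→{1,2,3}; (6,1)→{1,3}. Safe: 4, 6. Place at column 4.
Row 5: attacked by (1,5)→{1,5}; (2,7)→{4,7}; (3,2)→{2,4}; (4,4)→{3,4,5}; (6,1)→{1,2}. Safe: 6. Place at column 6.
Row 7: attacked by (1,5)→{5}; (2,7)→{2,7}; (3,2)→{2,6}; (4,4)→{1,4,7}; (5,6)→{4,6}; (6,1)→{1,2}. Safe: 3. Place at column 3.
Columns [5, 7, 2, 4, 6, 1, 3], r−c [-4, -5, 1, 0, -1, 5, 4], r+c [6, 9, 5, 8, 11, 7, 10] are all distinct, so no two queens attack.

(1,5) (2,7) (3,2) (4,4) (5,6) (6,1) (7,3)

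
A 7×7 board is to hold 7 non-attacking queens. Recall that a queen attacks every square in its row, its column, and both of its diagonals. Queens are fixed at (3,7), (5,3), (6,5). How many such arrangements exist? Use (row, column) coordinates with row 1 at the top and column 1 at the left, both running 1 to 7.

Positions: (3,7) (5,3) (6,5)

1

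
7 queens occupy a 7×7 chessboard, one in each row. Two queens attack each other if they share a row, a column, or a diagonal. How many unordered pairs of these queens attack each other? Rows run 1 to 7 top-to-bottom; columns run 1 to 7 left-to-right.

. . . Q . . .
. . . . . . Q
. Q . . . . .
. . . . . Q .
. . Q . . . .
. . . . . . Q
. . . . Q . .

3

Same column: (2,7)–(6,7) (column 7).
Same diagonal: (1,4)–(3,2) (|1−3| = |4−2| = 2); (5,3)–(7,5) (|5−7| = |3−5| = 2).
Total attacking pairs: 3.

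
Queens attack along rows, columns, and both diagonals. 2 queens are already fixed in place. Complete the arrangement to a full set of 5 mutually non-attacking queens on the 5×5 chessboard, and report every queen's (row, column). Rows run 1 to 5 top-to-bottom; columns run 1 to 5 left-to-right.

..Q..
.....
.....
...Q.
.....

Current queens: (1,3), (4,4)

Row 2: attacked by (1,3)→{2,3,4}; (4,4)→{2,4}. Safe: 1, 5. Place at column 5.
Row 3: attacked by (1,3)→{1,3,5}; (2,5)→{4,5}; (4,4)→{3,4,5}. Safe: 2. Place at column 2.
Row 5: attacked by (1,3)→{3}; (2,5)→{2,5}; (3,2)→{2,4}; (4,4)→{3,4,5}. Safe: 1. Place at column 1.
Columns [3, 5, 2, 4, 1], r−c [-2, -3, 1, 0, 4], r+c [4, 7, 5, 8, 6] are all distinct, so no two queens attack.

(1,3) (2,5) (3,2) (4,4) (5,1)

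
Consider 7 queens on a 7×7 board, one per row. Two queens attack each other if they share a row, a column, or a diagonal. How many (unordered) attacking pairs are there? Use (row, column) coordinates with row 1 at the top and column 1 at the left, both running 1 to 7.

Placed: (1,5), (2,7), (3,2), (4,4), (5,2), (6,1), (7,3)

2

Same column: (3,2)–(5,2) (column 2).
Same diagonal: (5,2)–(6,1) (|5−6| = |2−1| = 1).
Total attacking pairs: 2.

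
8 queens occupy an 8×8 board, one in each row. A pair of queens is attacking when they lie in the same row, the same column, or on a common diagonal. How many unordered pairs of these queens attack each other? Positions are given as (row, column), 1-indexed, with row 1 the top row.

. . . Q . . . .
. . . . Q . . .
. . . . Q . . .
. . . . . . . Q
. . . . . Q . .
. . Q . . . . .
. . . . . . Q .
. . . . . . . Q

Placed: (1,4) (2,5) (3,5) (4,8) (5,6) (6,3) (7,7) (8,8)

4

Same column: (2,5)–(3,5) (column 5); (4,8)–(8,8) (column 8).
Same diagonal: (1,4)–(2,5) (|1−2| = |4−5| = 1); (7,7)–(8,8) (|7−8| = |7−8| = 1).
Total attacking pairs: 4.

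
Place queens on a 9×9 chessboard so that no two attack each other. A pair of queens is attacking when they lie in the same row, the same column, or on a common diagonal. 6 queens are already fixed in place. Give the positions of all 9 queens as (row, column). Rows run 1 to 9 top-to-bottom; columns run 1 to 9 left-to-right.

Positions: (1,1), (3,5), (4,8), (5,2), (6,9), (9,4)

(1,1) (2,7) (3,5) (4,8) (5,2) (6,9) (7,3) (8,6) (9,4)

Row 2: attacked by (1,1)→{1,2}; (3,5)→{4,5,6}; (4,8)→{6,8}; (5,2)→{2,5}; (6,9)→{5,9}; (9,4)→{4}. Safe: 3, 7. Place at column 7.
Row 7: attacked by (1,1)→{1,7}; (2,7)→{2,7}; (3,5)→{1,5,9}; (4,8)→{5,8}; (5,2)→{2,4}; (6,9)→{8,9}; (9,4)→{2,4,6}. Safe: 3. Place at column 3.
Row 8: attacked by (1,1)→{1,8}; (2,7)→{1,7}; (3,5)→{5}; (4,8)→{4,8}; (5,2)→{2,5}; (6,9)→{7,9}; (7,3)→{2,3,4}; (9,4)→{3,4,5}. Safe: 6. Place at column 6.
Columns [1, 7, 5, 8, 2, 9, 3, 6, 4], r−c [0, -5, -2, -4, 3, -3, 4, 2, 5], r+c [2, 9, 8, 12, 7, 15, 10, 14, 13] are all distinct, so no two queens attack.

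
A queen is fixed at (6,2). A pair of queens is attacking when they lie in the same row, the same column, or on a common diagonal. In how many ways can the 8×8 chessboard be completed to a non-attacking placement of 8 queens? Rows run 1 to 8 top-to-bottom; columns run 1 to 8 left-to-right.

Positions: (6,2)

14

Branch on row 1: col 1 → 1; col 3 → 2; col 4 → 3; col 5 → 3; col 6 → 4; col 8 → 1.
Sum: 1 + 2 + 3 + 3 + 4 + 1 = 14.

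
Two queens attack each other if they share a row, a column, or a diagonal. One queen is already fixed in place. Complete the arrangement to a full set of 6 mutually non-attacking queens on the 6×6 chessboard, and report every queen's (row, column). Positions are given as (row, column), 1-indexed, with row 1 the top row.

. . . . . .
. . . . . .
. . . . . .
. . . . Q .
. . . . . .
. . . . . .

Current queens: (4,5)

Row 1: attacked by (4,5)→{2,5}. Safe: 1, 3, 4, 6. Place at column 3.
Row 2: attacked by (1,3)→{2,3,4}; (4,5)→{3,5}. Safe: 1, 6. Place at column 6.
Row 3: attacked by (1,3)→{1,3,5}; (2,6)→{5,6}; (4,5)→{4,5,6}. Safe: 2. Place at column 2.
Row 5: attacked by (1,3)→{3}; (2,6)→{3,6}; (3,2)→{2,4}; (4,5)→{4,5,6}. Safe: 1. Place at column 1.
Row 6: attacked by (1,3)→{3}; (2,6)→{2,6}; (3,2)→{2,5}; (4,5)→{3,5}; (5,1)→{1,2}. Safe: 4. Place at column 4.
Columns [3, 6, 2, 5, 1, 4], r−c [-2, -4, 1, -1, 4, 2], r+c [4, 8, 5, 9, 6, 10] are all distinct, so no two queens attack.

(1,3) (2,6) (3,2) (4,5) (5,1) (6,4)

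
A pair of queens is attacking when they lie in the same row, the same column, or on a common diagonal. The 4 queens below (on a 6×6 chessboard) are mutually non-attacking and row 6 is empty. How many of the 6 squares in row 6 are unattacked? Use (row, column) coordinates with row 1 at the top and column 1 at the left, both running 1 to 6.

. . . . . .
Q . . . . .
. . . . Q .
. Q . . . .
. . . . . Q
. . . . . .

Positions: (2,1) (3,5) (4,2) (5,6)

1

(2,1) attacks row 6 at column 1 and diagonals 5.
(3,5) attacks row 6 at column 5 and diagonals 2.
(4,2) attacks row 6 at column 2 and diagonals 4.
(5,6) attacks row 6 at column 6 and diagonals 5.
Attacked columns: {1, 2, 4, 5, 6}. Safe: {3}.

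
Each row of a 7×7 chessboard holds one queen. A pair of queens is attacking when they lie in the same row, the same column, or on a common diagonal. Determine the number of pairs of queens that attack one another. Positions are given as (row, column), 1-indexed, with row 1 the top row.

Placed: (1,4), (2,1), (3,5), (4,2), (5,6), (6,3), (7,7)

0

All columns are distinct and no two queens satisfy |Δrow| = |Δcol|, so no pair attacks.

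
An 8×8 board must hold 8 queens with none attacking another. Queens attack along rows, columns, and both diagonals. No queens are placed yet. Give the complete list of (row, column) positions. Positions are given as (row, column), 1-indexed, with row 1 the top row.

Row 1: Safe: 1, 2, 3, 4, 5, 6, 7, 8. Place at column 1.
Row 2: attacked by (1,1)→{1,2}. Safe: 3, 4, 5, 6, 7, 8. Place at column 7.
Row 3: attacked by (1,1)→{1,3}; (2,7)→{6,7,8}. Safe: 2, 4, 5. Place at column 4.
Row 4: attacked by (1,1)→{1,4}; (2,7)→{5,7}; (3,4)→{3,4,5}. Safe: 2, 6, 8. Place at column 6.
Row 5: attacked by (1,1)→{1,5}; (2,7)→{4,7}; (3,4)→{2,4,6}; (4,6)→{5,6,7}. Safe: 3, 8. Place at column 8.
Row 6: attacked by (1,1)→{1,6}; (2,7)→{3,7}; (3,4)→{1,4,7}; (4,6)→{4,6,8}; (5,8)→{7,8}. Safe: 2, 5. Place at column 2.
Row 7: attacked by (1,1)→{1,7}; (2,7)→{2,7}; (3,4)→{4,8}; (4,6)→{3,6}; (5,8)→{6,8}; (6,2)→{1,2,3}. Safe: 5. Place at column 5.
Row 8: attacked by (1,1)→{1,8}; (2,7)→{1,7}; (3,4)→{4}; (4,6)→{2,6}; (5,8)→{5,8}; (6,2)→{2,4}; (7,5)→{4,5,6}. Safe: 3. Place at column 3.
Columns [1, 7, 4, 6, 8, 2, 5, 3], r−c [0, -5, -1, -2, -3, 4, 2, 5], r+c [2, 9, 7, 10, 13, 8, 12, 11] are all distinct, so no two queens attack.

(1,1) (2,7) (3,4) (4,6) (5,8) (6,2) (7,5) (8,3)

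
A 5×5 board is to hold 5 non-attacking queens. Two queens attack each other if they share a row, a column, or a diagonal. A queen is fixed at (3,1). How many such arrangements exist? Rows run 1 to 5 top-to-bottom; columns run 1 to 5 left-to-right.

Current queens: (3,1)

Branch on row 1: col 2 → 1; col 4 → 0; col 5 → 1.
Sum: 1 + 0 + 1 = 2.

2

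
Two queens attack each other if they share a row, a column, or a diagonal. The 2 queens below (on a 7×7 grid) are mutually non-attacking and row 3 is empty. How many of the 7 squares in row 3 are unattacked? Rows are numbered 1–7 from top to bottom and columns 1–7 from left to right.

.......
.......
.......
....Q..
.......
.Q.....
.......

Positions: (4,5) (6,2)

3

(4,5) attacks row 3 at column 5 and diagonals 4, 6.
(6,2) attacks row 3 at column 2 and diagonals 5.
Attacked columns: {2, 4, 5, 6}. Safe: {1, 3, 7}.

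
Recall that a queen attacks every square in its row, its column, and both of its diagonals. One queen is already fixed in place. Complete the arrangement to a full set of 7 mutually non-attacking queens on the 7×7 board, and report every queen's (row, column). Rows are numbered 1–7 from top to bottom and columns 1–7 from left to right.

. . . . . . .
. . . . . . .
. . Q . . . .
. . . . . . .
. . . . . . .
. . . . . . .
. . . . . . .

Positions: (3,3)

(1,6) (2,1) (3,3) (4,5) (5,7) (6,2) (7,4)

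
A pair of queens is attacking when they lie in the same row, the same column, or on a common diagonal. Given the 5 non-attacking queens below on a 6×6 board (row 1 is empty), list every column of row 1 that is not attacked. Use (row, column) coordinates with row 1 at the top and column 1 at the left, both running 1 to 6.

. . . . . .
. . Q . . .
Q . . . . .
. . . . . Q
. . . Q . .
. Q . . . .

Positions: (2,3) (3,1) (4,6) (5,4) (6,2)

columns 5

(2,3) attacks row 1 at column 3 and diagonals 2, 4.
(3,1) attacks row 1 at column 1 and diagonals 3.
(4,6) attacks row 1 at column 6 and diagonals 3.
(5,4) attacks row 1 at column 4.
(6,2) attacks row 1 at column 2.
Attacked columns: {1, 2, 3, 4, 6}. Safe: {5}.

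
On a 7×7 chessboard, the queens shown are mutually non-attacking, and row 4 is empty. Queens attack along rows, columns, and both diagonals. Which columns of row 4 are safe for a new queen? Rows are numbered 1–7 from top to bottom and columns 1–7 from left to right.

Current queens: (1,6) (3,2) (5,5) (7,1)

columns 7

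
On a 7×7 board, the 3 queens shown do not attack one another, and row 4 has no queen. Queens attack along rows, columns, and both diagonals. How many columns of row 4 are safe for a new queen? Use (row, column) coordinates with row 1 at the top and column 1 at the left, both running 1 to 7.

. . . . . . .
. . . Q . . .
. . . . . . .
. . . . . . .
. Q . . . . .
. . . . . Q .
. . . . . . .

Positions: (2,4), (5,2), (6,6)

2

(2,4) attacks row 4 at column 4 and diagonals 2, 6.
(5,2) attacks row 4 at column 2 and diagonals 1, 3.
(6,6) attacks row 4 at column 6 and diagonals 4.
Attacked columns: {1, 2, 3, 4, 6}. Safe: {5, 7}.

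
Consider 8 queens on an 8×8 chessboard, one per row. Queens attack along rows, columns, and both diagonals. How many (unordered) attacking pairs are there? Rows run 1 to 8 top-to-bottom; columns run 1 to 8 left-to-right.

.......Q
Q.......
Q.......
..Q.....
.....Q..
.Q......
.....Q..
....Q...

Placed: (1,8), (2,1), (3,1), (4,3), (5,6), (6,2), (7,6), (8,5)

Same column: (2,1)–(3,1) (column 1); (5,6)–(7,6) (column 6).
Same diagonal: (2,1)–(4,3) (|2−4| = |1−3| = 2); (2,1)–(7,6) (|2−7| = |1−6| = 5); (4,3)–(7,6) (|4−7| = |3−6| = 3); (7,6)–(8,5) (|7−8| = |6−5| = 1).
Total attacking pairs: 6.

6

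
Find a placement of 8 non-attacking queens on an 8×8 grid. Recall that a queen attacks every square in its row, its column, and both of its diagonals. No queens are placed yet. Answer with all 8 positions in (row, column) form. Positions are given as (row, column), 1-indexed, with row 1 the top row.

Row 1: Safe: 1, 2, 3, 4, 5, 6, 7, 8. Place at column 3.
Row 2: attacked by (1,3)→{2,3,4}. Safe: 1, 5, 6, 7, 8. Place at column 8.
Row 3: attacked by (1,3)→{1,3,5}; (2,8)→{7,8}. Safe: 2, 4, 6. Place at column 4.
Row 4: attacked by (1,3)→{3,6}; (2,8)→{6,8}; (3,4)→{3,4,5}. Safe: 1, 2, 7. Place at column 7.
Row 5: attacked by (1,3)→{3,7}; (2,8)→{5,8}; (3,4)→{2,4,6}; (4,7)→{6,7,8}. Safe: 1. Place at column 1.
Row 6: attacked by (1,3)→{3,8}; (2,8)→{4,8}; (3,4)→{1,4,7}; (4,7)→{5,7}; (5,1)→{1,2}. Safe: 6. Place at column 6.
Row 7: attacked by (1,3)→{3}; (2,8)→{3,8}; (3,4)→{4,8}; (4,7)→{4,7}; (5,1)→{1,3}; (6,6)→{5,6,7}. Safe: 2. Place at column 2.
Row 8: attacked by (1,3)→{3}; (2,8)→{2,8}; (3,4)→{4}; (4,7)→{3,7}; (5,1)→{1,4}; (6,6)→{4,6,8}; (7,2)→{1,2,3}. Safe: 5. Place at column 5.
Columns [3, 8, 4, 7, 1, 6, 2, 5], r−c [-2, -6, -1, -3, 4, 0, 5, 3], r+c [4, 10, 7, 11, 6, 12, 9, 13] are all distinct, so no two queens attack.

(1,3) (2,8) (3,4) (4,7) (5,1) (6,6) (7,2) (8,5)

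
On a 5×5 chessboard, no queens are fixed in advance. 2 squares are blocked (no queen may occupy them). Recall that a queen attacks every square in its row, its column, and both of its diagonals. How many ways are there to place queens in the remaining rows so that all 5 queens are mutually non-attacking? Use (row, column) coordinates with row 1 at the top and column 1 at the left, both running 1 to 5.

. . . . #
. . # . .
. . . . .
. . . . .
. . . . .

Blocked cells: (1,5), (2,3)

Branch on row 1: col 1 → 1; col 2 → 2; col 3 → 2; col 4 → 2.
Sum: 1 + 2 + 2 + 2 = 7.

7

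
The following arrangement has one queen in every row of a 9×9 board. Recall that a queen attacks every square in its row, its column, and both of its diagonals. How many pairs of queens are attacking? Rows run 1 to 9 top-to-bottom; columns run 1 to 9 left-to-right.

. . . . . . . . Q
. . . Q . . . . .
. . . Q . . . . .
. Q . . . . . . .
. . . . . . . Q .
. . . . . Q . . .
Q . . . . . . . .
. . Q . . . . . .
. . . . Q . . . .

Same column: (2,4)–(3,4) (column 4).
Same diagonal: (2,4)–(4,2) (|2−4| = |4−2| = 2).
Total attacking pairs: 2.

2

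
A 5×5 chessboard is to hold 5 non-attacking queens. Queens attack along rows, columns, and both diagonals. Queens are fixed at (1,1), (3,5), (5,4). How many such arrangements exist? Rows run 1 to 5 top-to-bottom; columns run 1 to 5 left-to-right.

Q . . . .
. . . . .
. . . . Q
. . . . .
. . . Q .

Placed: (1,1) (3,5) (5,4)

Branch on row 2: col 3 → 1.
Sum: 1 = 1.

1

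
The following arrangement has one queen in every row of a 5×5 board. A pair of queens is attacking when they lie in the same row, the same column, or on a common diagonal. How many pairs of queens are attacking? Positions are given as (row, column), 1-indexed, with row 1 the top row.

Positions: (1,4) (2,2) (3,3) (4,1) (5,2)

4

Same column: (2,2)–(5,2) (column 2).
Same diagonal: (1,4)–(4,1) (|1−4| = |4−1| = 3); (2,2)–(3,3) (|2−3| = |2−3| = 1); (4,1)–(5,2) (|4−5| = |1−2| = 1).
Total attacking pairs: 4.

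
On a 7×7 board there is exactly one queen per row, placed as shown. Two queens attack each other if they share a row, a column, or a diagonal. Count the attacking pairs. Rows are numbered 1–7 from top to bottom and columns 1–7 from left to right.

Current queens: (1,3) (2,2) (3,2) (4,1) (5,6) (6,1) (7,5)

4

Same column: (2,2)–(3,2) (column 2); (4,1)–(6,1) (column 1).
Same diagonal: (1,3)–(2,2) (|1−2| = |3−2| = 1); (3,2)–(4,1) (|3−4| = |2−1| = 1).
Total attacking pairs: 4.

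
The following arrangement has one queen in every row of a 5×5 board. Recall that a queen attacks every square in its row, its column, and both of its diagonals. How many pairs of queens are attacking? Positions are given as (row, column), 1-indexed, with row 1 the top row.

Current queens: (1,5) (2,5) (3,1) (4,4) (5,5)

Same column: (1,5)–(2,5) (column 5); (1,5)–(5,5) (column 5); (2,5)–(5,5) (column 5).
Same diagonal: (4,4)–(5,5) (|4−5| = |4−5| = 1).
Total attacking pairs: 4.

4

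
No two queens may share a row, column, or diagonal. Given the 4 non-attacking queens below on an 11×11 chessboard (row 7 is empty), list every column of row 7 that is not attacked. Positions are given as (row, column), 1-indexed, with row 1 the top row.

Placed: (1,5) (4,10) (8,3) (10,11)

columns 1, 6, 9

(1,5) attacks row 7 at column 5 and diagonals 11.
(4,10) attacks row 7 at column 10 and diagonals 7.
(8,3) attacks row 7 at column 3 and diagonals 2, 4.
(10,11) attacks row 7 at column 11 and diagonals 8.
Attacked columns: {2, 3, 4, 5, 7, 8, 10, 11}. Safe: {1, 6, 9}.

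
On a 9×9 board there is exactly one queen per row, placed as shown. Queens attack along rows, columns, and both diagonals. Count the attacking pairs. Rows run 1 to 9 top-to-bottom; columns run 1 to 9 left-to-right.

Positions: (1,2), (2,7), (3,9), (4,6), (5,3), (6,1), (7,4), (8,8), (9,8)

1

Same column: (8,8)–(9,8) (column 8).
Total attacking pairs: 1.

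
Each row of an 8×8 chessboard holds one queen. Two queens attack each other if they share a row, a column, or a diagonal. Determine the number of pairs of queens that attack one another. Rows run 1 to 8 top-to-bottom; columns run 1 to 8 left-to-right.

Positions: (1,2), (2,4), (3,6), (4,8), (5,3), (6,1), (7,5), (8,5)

3

Same column: (7,5)–(8,5) (column 5).
Same diagonal: (4,8)–(7,5) (|4−7| = |8−5| = 3); (5,3)–(7,5) (|5−7| = |3−5| = 2).
Total attacking pairs: 3.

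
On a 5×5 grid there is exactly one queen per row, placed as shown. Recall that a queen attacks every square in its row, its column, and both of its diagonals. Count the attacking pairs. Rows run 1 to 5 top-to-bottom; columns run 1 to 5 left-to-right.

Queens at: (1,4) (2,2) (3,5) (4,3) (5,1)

All columns are distinct and no two queens satisfy |Δrow| = |Δcol|, so no pair attacks.

0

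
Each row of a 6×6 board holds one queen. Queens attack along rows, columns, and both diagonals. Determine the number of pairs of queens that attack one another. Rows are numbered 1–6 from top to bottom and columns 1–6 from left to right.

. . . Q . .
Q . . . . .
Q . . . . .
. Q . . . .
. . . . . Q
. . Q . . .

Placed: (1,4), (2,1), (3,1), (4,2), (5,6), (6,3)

Same column: (2,1)–(3,1) (column 1).
Same diagonal: (3,1)–(4,2) (|3−4| = |1−2| = 1).
Total attacking pairs: 2.

2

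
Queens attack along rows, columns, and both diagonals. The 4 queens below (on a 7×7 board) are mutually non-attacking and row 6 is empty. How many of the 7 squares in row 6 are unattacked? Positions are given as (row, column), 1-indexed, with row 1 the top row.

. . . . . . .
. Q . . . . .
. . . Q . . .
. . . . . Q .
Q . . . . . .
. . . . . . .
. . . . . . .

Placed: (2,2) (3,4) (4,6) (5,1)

2

(2,2) attacks row 6 at column 2 and diagonals 6.
(3,4) attacks row 6 at column 4 and diagonals 1, 7.
(4,6) attacks row 6 at column 6 and diagonals 4.
(5,1) attacks row 6 at column 1 and diagonals 2.
Attacked columns: {1, 2, 4, 6, 7}. Safe: {3, 5}.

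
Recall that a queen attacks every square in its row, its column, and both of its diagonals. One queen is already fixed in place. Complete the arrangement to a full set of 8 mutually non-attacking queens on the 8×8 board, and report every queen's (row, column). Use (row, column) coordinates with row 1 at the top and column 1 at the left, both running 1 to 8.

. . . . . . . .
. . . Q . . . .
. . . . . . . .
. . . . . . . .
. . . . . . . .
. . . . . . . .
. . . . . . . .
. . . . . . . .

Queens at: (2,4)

(1,6) (2,4) (3,2) (4,8) (5,5) (6,7) (7,1) (8,3)

Row 1: attacked by (2,4)→{3,4,5}. Safe: 1, 2, 6, 7, 8. Place at column 6.
Row 3: attacked by (1,6)→{4,6,8}; (2,4)→{3,4,5}. Safe: 1, 2, 7. Place at column 2.
Row 4: attacked by (1,6)→{3,6}; (2,4)→{2,4,6}; (3,2)→{1,2,3}. Safe: 5, 7, 8. Place at column 8.
Row 5: attacked by (1,6)→{2,6}; (2,4)→{1,4,7}; (3,2)→{2,4}; (4,8)→{7,8}. Safe: 3, 5. Place at column 5.
Row 6: attacked by (1,6)→{1,6}; (2,4)→{4,8}; (3,2)→{2,5}; (4,8)→{6,8}; (5,5)→{4,5,6}. Safe: 3, 7. Place at column 7.
Row 7: attacked by (1,6)→{6}; (2,4)→{4}; (3,2)→{2,6}; (4,8)→{5,8}; (5,5)→{3,5,7}; (6,7)→{6,7,8}. Safe: 1. Place at column 1.
Row 8: attacked by (1,6)→{6}; (2,4)→{4}; (3,2)→{2,7}; (4,8)→{4,8}; (5,5)→{2,5,8}; (6,7)→{5,7}; (7,1)→{1,2}. Safe: 3. Place at column 3.
Columns [6, 4, 2, 8, 5, 7, 1, 3], r−c [-5, -2, 1, -4, 0, -1, 6, 5], r+c [7, 6, 5, 12, 10, 13, 8, 11] are all distinct, so no two queens attack.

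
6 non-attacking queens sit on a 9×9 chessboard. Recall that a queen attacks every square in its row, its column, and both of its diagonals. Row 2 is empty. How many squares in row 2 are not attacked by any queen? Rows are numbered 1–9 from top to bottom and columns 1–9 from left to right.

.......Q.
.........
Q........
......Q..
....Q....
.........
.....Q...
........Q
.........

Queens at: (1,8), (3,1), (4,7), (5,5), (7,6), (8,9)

(1,8) attacks row 2 at column 8 and diagonals 7, 9.
(3,1) attacks row 2 at column 1 and diagonals 2.
(4,7) attacks row 2 at column 7 and diagonals 5, 9.
(5,5) attacks row 2 at column 5 and diagonals 2, 8.
(7,6) attacks row 2 at column 6 and diagonals 1.
(8,9) attacks row 2 at column 9 and diagonals 3.
Attacked columns: {1, 2, 3, 5, 6, 7, 8, 9}. Safe: {4}.

1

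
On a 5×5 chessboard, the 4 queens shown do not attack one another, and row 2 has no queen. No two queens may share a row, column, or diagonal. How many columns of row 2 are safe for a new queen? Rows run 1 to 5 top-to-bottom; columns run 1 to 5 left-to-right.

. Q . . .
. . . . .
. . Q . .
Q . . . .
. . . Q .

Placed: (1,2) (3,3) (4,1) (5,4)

1

(1,2) attacks row 2 at column 2 and diagonals 1, 3.
(3,3) attacks row 2 at column 3 and diagonals 2, 4.
(4,1) attacks row 2 at column 1 and diagonals 3.
(5,4) attacks row 2 at column 4 and diagonals 1.
Attacked columns: {1, 2, 3, 4}. Safe: {5}.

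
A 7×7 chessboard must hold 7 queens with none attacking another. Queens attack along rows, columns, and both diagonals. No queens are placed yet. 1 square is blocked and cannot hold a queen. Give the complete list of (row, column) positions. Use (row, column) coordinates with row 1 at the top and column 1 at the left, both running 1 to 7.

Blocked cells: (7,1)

(1,2) (2,7) (3,5) (4,3) (5,1) (6,6) (7,4)

Row 1: Safe: 1, 2, 3, 4, 5, 6, 7. Place at column 2.
Row 2: attacked by (1,2)→{1,2,3}. Safe: 4, 5, 6, 7. Place at column 7.
Row 3: attacked by (1,2)→{2,4}; (2,7)→{6,7}. Safe: 1, 3, 5. Place at column 5.
Row 4: attacked by (1,2)→{2,5}; (2,7)→{5,7}; (3,5)→{4,5,6}. Safe: 1, 3. Place at column 3.
Row 5: attacked by (1,2)→{2,6}; (2,7)→{4,7}; (3,5)→{3,5,7}; (4,3)→{2,3,4}. Safe: 1. Place at column 1.
Row 6: attacked by (1,2)→{2,7}; (2,7)→{3,7}; (3,5)→{2,5}; (4,3)→{1,3,5}; (5,1)→{1,2}. Safe: 4, 6. Place at column 6.
Row 7: attacked by (1,2)→{2}; (2,7)→{2,7}; (3,5)→{1,5}; (4,3)→{3,6}; (5,1)→{1,3}; (6,6)→{5,6,7}. Blocked: 1. Safe: 4. Place at column 4.
Columns [2, 7, 5, 3, 1, 6, 4], r−c [-1, -5, -2, 1, 4, 0, 3], r+c [3, 9, 8, 7, 6, 12, 11] are all distinct, so no two queens attack.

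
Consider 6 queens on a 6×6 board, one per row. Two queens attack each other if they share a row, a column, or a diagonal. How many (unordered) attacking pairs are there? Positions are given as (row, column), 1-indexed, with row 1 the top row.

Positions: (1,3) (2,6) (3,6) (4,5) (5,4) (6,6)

6

Same column: (2,6)–(3,6) (column 6); (2,6)–(6,6) (column 6); (3,6)–(6,6) (column 6).
Same diagonal: (3,6)–(4,5) (|3−4| = |6−5| = 1); (3,6)–(5,4) (|3−5| = |6−4| = 2); (4,5)–(5,4) (|4−5| = |5−4| = 1).
Total attacking pairs: 6.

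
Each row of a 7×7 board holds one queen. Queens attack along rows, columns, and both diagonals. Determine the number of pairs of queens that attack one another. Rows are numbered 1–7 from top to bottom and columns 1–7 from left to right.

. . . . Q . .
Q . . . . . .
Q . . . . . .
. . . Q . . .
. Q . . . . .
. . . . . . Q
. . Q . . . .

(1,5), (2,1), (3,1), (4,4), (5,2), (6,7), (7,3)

1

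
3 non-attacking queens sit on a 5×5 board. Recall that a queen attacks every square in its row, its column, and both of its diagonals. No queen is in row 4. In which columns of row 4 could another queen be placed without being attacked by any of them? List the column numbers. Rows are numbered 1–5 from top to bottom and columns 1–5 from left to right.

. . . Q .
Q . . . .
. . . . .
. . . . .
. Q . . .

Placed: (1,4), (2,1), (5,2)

columns 5

(1,4) attacks row 4 at column 4 and diagonals 1.
(2,1) attacks row 4 at column 1 and diagonals 3.
(5,2) attacks row 4 at column 2 and diagonals 1, 3.
Attacked columns: {1, 2, 3, 4}. Safe: {5}.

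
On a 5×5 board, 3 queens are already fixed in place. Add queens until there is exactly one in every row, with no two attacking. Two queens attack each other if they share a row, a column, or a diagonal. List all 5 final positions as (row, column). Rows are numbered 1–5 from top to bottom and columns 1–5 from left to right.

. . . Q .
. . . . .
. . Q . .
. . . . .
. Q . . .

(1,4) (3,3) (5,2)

(1,4) (2,1) (3,3) (4,5) (5,2)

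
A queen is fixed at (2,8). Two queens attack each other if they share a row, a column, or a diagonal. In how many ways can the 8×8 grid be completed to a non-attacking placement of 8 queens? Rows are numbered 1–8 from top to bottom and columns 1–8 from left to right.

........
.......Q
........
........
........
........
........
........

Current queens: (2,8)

Branch on row 1: col 1 → 0; col 2 → 1; col 3 → 1; col 4 → 3; col 5 → 2; col 6 → 1.
Sum: 0 + 1 + 1 + 3 + 2 + 1 = 8.

8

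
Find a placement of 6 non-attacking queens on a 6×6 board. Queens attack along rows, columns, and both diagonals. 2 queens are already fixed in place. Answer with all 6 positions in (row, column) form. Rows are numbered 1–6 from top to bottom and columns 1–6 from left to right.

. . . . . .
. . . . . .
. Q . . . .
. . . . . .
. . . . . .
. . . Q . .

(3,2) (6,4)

Row 1: attacked by (3,2)→{2,4}; (6,4)→{4}. Safe: 1, 3, 5, 6. Place at column 3.
Row 2: attacked by (1,3)→{2,3,4}; (3,2)→{1,2,3}; (6,4)→{4}. Safe: 5, 6. Place at column 6.
Row 4: attacked by (1,3)→{3,6}; (2,6)→{4,6}; (3,2)→{1,2,3}; (6,4)→{2,4,6}. Safe: 5. Place at column 5.
Row 5: attacked by (1,3)→{3}; (2,6)→{3,6}; (3,2)→{2,4}; (4,5)→{4,5,6}; (6,4)→{3,4,5}. Safe: 1. Place at column 1.
Columns [3, 6, 2, 5, 1, 4], r−c [-2, -4, 1, -1, 4, 2], r+c [4, 8, 5, 9, 6, 10] are all distinct, so no two queens attack.

(1,3) (2,6) (3,2) (4,5) (5,1) (6,4)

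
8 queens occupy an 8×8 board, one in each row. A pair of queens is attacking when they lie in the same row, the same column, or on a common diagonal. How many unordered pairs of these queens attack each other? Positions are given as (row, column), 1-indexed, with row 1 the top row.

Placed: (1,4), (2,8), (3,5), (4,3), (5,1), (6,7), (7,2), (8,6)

All columns are distinct and no two queens satisfy |Δrow| = |Δcol|, so no pair attacks.

0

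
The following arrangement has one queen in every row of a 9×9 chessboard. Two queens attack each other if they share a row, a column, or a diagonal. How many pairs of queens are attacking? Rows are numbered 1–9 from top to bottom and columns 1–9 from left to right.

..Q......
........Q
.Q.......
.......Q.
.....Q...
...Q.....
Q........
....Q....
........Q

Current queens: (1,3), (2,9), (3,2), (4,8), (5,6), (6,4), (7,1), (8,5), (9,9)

2

Same column: (2,9)–(9,9) (column 9).
Same diagonal: (2,9)–(5,6) (|2−5| = |9−6| = 3).
Total attacking pairs: 2.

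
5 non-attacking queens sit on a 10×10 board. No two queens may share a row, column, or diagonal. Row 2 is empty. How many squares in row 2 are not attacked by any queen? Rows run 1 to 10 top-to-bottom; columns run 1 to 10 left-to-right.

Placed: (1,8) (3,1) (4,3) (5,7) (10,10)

1

(1,8) attacks row 2 at column 8 and diagonals 7, 9.
(3,1) attacks row 2 at column 1 and diagonals 2.
(4,3) attacks row 2 at column 3 and diagonals 1, 5.
(5,7) attacks row 2 at column 7 and diagonals 4, 10.
(10,10) attacks row 2 at column 10 and diagonals 2.
Attacked columns: {1, 2, 3, 4, 5, 7, 8, 9, 10}. Safe: {6}.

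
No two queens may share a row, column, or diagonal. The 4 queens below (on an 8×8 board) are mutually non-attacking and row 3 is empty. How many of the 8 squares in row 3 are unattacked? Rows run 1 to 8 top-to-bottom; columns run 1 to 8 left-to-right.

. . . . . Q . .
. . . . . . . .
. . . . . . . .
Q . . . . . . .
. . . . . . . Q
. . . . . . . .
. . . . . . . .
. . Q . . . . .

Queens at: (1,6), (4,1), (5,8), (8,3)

2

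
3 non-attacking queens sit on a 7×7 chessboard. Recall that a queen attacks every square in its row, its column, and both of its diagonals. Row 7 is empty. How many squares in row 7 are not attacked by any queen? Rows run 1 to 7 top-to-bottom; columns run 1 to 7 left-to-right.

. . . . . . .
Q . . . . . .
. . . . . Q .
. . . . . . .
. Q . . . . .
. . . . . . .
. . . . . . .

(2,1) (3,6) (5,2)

3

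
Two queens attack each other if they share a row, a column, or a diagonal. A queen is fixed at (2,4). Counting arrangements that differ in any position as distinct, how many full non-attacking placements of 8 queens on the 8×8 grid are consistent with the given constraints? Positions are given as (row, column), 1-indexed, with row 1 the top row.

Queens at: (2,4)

8

Branch on row 1: col 1 → 0; col 2 → 1; col 6 → 4; col 7 → 2; col 8 → 1.
Sum: 0 + 1 + 4 + 2 + 1 = 8.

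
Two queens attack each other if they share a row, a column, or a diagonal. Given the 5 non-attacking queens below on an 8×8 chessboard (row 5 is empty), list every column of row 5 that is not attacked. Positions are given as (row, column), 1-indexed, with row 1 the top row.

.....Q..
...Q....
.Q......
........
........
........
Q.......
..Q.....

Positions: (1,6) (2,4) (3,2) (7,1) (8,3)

columns 5, 8

(1,6) attacks row 5 at column 6 and diagonals 2.
(2,4) attacks row 5 at column 4 and diagonals 1, 7.
(3,2) attacks row 5 at column 2 and diagonals 4.
(7,1) attacks row 5 at column 1 and diagonals 3.
(8,3) attacks row 5 at column 3 and diagonals 6.
Attacked columns: {1, 2, 3, 4, 6, 7}. Safe: {5, 8}.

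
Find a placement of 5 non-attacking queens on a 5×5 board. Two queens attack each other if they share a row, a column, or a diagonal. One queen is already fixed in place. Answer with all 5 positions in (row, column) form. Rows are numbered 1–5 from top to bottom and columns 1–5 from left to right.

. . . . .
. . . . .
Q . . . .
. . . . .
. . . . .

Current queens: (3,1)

(1,5) (2,3) (3,1) (4,4) (5,2)

Row 1: attacked by (3,1)→{1,3}. Safe: 2, 4, 5. Place at column 5.
Row 2: attacked by (1,5)→{4,5}; (3,1)→{1,2}. Safe: 3. Place at column 3.
Row 4: attacked by (1,5)→{2,5}; (2,3)→{1,3,5}; (3,1)→{1,2}. Safe: 4. Place at column 4.
Row 5: attacked by (1,5)→{1,5}; (2,3)→{3}; (3,1)→{1,3}; (4,4)→{3,4,5}. Safe: 2. Place at column 2.
Columns [5, 3, 1, 4, 2], r−c [-4, -1, 2, 0, 3], r+c [6, 5, 4, 8, 7] are all distinct, so no two queens attack.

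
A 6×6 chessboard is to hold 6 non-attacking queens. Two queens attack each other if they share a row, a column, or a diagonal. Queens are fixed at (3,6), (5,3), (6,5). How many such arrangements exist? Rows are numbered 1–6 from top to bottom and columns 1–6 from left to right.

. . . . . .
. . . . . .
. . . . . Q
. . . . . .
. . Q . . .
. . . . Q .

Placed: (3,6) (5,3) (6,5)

1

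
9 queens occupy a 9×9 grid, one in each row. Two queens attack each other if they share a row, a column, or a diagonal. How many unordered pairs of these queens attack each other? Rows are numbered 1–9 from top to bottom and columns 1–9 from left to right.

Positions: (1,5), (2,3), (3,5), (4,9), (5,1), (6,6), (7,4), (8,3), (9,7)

4

Same column: (1,5)–(3,5) (column 5); (2,3)–(8,3) (column 3).
Same diagonal: (1,5)–(5,1) (|1−5| = |5−1| = 4); (7,4)–(8,3) (|7−8| = |4−3| = 1).
Total attacking pairs: 4.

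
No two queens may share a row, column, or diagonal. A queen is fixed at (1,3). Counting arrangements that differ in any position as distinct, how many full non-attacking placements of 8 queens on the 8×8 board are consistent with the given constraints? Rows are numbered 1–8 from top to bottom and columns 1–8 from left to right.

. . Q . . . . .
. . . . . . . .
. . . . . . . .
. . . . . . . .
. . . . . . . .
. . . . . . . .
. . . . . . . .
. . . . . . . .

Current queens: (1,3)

Branch on row 2: col 1 → 1; col 5 → 4; col 6 → 8; col 7 → 2; col 8 → 1.
Sum: 1 + 4 + 8 + 2 + 1 = 16.

16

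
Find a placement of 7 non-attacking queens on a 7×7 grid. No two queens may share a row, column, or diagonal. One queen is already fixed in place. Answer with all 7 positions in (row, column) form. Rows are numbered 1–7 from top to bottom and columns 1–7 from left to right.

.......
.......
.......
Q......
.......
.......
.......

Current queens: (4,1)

Row 1: attacked by (4,1)→{1,4}. Safe: 2, 3, 5, 6, 7. Place at column 2.
Row 2: attacked by (1,2)→{1,2,3}; (4,1)→{1,3}. Safe: 4, 5, 6, 7. Place at column 4.
Row 3: attacked by (1,2)→{2,4}; (2,4)→{3,4,5}; (4,1)→{1,2}. Safe: 6, 7. Place at column 6.
Row 5: attacked by (1,2)→{2,6}; (2,4)→{1,4,7}; (3,6)→{4,6}; (4,1)→{1,2}. Safe: 3, 5. Place at column 3.
Row 6: attacked by (1,2)→{2,7}; (2,4)→{4}; (3,6)→{3,6}; (4,1)→{1,3}; (5,3)→{2,3,4}. Safe: 5. Place at column 5.
Row 7: attacked by (1,2)→{2}; (2,4)→{4}; (3,6)→{2,6}; (4,1)→{1,4}; (5,3)→{1,3,5}; (6,5)→{4,5,6}. Safe: 7. Place at column 7.
Columns [2, 4, 6, 1, 3, 5, 7], r−c [-1, -2, -3, 3, 2, 1, 0], r+c [3, 6, 9, 5, 8, 11, 14] are all distinct, so no two queens attack.

(1,2) (2,4) (3,6) (4,1) (5,3) (6,5) (7,7)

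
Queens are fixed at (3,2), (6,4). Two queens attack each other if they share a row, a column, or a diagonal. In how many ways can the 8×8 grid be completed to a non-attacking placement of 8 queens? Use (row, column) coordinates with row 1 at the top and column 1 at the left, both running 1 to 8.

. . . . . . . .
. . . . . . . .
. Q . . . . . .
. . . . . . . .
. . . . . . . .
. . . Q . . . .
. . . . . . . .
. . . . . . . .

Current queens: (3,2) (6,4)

Branch on row 1: col 1 → 0; col 3 → 3; col 5 → 0; col 6 → 0; col 7 → 0; col 8 → 0.
Sum: 0 + 3 + 0 + 0 + 0 + 0 = 3.

3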